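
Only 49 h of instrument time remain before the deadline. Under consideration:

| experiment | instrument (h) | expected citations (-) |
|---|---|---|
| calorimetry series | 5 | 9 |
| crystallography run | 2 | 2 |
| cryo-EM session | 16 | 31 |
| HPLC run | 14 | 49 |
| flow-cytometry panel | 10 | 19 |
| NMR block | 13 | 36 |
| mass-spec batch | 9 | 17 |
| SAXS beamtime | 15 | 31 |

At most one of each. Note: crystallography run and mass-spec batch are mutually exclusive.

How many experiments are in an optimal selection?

5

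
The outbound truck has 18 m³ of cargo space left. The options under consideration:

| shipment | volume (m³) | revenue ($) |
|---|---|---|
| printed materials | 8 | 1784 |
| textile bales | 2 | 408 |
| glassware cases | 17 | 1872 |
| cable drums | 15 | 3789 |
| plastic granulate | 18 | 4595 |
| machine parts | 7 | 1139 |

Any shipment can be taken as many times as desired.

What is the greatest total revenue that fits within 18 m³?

4595

Taking plastic granulate: 18 m³ used, 4595 in revenue.
Every other selection either busts 18 m³ or fails to beat 4595.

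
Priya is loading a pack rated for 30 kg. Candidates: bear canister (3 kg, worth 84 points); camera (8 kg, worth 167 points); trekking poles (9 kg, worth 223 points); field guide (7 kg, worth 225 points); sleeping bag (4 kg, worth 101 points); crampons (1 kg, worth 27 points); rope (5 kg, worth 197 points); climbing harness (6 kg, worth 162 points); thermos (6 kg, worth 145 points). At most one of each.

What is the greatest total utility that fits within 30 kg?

Density check — rope 39.40, field guide 32.14, bear canister 28.00 are the best per kg.
Greedy by ratio would take bear canister + field guide + sleeping bag + crampons + rope + climbing harness: 26 kg used, total 796.
Dropping sleeping bag and crampons frees 5 kg; slotting in trekking poles (9 kg) lifts the total to 891 at 30 kg.
Nothing else within 30 kg beats 891.

891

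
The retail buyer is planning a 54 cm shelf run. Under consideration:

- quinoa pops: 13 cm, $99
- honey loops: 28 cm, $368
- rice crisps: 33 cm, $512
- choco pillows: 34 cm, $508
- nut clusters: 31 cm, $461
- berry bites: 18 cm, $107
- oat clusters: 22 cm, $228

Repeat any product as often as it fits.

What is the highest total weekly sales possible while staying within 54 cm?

Taking the top-ratio products first gives quinoa pops + rice crisps for 611 (46 cm).
Replace quinoa pops and rice crisps with nut clusters + oat clusters: the trade gains 78 net, giving 689 at 53 cm.
The spare 1 cm is too small for any remaining product, and no exchange beats 689.

689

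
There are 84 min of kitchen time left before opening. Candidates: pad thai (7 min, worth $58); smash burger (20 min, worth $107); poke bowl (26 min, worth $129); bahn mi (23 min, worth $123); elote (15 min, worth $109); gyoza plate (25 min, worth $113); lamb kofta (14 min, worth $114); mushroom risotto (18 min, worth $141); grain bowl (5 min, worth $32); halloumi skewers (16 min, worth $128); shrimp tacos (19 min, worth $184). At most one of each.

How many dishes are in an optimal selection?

5

The maximum profit within 84 min is 676.
One optimal bundle: elote + lamb kofta + mushroom risotto + halloumi skewers + shrimp tacos (82 min).
Every optimal selection uses 5 dishes.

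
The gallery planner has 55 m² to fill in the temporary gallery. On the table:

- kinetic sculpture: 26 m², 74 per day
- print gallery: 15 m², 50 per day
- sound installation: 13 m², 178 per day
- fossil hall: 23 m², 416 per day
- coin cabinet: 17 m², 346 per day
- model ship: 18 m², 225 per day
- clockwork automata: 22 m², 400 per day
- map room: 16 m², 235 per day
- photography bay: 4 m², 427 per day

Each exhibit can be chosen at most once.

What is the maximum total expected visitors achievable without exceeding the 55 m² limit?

Taking the top-ratio exhibits first gives coin cabinet + clockwork automata + photography bay for 1173 (43 m²).
The 17 m² tied up in coin cabinet is better spent on fossil hall — total rises to 1243 (49 m²).
Runner-up sound installation + clockwork automata + map room + photography bay tops out at 1240.

1243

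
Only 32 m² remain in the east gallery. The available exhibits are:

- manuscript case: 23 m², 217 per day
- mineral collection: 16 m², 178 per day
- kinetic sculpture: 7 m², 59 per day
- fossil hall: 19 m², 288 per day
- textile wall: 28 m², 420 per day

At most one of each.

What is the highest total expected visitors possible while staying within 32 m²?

420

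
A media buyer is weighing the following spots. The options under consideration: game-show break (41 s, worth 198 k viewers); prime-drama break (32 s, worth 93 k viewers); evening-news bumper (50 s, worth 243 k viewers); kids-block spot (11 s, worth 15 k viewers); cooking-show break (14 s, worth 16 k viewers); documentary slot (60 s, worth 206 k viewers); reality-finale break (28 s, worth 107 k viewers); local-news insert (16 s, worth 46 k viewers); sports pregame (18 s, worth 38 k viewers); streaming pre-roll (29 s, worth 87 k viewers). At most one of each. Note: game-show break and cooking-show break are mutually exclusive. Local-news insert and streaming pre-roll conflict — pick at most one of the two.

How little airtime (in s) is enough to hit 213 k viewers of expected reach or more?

50

Need the lightest bundle worth ≥ 213.
Taking evening-news bumper gives 243 (≥ 213) for 50 s.
Below 50 s the best achievable stays under 213.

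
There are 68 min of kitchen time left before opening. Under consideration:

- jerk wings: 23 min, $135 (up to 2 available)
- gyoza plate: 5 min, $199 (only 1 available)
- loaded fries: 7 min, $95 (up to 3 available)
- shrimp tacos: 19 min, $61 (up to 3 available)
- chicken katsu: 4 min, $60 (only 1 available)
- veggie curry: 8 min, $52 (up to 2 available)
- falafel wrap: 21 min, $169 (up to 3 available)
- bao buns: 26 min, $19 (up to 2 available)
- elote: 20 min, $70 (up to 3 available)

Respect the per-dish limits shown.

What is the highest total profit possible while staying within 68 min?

A density-first pass picks gyoza plate + 3×loaded fries + chicken katsu + 2×veggie curry + falafel wrap — 817 at 67 min.
Replace chicken katsu and 2×veggie curry with falafel wrap: the trade gains 5 net, giving 822 at 68 min.
No other feasible combination exceeds 822.

822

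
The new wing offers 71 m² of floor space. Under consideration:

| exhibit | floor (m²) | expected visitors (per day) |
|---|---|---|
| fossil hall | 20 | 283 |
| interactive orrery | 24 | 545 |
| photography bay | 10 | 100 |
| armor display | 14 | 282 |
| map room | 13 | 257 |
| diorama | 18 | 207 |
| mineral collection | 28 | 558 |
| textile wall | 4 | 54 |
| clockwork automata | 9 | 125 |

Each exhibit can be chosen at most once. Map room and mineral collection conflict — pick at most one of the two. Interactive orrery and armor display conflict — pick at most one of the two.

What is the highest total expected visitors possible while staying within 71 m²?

1328

Best packing: interactive orrery + photography bay + mineral collection + clockwork automata — 71 m², 1328 total.
No other feasible combination exceeds 1328.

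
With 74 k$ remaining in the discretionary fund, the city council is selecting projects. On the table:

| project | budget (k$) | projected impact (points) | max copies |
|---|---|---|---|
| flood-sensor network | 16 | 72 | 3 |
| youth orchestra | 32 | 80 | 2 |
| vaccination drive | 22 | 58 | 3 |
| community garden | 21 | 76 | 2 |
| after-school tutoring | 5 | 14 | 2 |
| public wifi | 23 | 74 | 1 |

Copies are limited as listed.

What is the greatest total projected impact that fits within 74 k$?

Taking 3×flood-sensor network + community garden + after-school tutoring: 74 k$ used, 306 in projected impact.
No other feasible combination exceeds 306.

306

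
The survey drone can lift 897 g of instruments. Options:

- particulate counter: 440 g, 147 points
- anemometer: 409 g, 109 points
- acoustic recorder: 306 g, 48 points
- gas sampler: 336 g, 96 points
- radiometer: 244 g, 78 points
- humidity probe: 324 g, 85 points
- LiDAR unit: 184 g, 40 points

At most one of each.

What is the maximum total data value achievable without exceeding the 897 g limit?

By data value per g: particulate counter 0.33, radiometer 0.32, gas sampler 0.29, anemometer 0.27 lead.
Best packing: particulate counter + radiometer + LiDAR unit — 868 g, 265 total.
No other feasible combination exceeds 265.

265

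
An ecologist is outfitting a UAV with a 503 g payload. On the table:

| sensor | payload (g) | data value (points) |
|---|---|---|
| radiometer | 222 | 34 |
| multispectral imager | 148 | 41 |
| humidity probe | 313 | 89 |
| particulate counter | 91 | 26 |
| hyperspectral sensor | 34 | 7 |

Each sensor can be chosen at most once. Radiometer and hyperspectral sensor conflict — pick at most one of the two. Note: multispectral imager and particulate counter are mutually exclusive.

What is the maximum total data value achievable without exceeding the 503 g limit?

137

Greedy by ratio would take humidity probe + particulate counter + hyperspectral sensor: 438 g used, total 122.
The 91 g tied up in particulate counter is better spent on multispectral imager — total rises to 137 (495 g).
No other feasible combination exceeds 137.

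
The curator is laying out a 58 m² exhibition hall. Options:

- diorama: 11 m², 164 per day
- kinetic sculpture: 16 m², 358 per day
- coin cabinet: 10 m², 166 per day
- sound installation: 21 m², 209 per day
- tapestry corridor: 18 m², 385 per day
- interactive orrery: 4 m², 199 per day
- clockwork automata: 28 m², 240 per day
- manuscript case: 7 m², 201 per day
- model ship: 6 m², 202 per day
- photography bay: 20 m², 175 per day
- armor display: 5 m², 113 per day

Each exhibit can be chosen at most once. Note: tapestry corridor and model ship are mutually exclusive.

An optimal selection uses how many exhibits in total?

5

Optimal total is 1309.
For example kinetic sculpture + coin cabinet + tapestry corridor + interactive orrery + manuscript case achieves it, using 55 m².
Every optimal selection uses 5 exhibits.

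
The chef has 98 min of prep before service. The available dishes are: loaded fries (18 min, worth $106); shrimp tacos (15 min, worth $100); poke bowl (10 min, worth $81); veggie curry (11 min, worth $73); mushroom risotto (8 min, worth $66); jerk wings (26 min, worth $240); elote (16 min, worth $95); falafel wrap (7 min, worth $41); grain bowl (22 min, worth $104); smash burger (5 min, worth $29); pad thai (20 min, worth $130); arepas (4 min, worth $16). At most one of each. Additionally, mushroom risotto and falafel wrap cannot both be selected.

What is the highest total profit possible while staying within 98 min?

725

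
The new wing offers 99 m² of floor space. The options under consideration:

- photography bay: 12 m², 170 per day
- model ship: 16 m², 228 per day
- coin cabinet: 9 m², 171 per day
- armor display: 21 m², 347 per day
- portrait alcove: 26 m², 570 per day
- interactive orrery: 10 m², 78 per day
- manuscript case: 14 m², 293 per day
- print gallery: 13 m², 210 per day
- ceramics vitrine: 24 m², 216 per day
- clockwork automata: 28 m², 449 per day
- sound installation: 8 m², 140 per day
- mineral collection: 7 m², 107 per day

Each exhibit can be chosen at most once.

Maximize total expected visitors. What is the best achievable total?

1838

Ranking by ratio (expected visitors/m²): portrait alcove 21.92, manuscript case 20.93, coin cabinet 19.00.
Best packing: coin cabinet + armor display + portrait alcove + manuscript case + print gallery + sound installation + mineral collection — 98 m², 1838 total.
The closest alternative, coin cabinet + portrait alcove + manuscript case + print gallery + clockwork automata + sound installation, reaches only 1833.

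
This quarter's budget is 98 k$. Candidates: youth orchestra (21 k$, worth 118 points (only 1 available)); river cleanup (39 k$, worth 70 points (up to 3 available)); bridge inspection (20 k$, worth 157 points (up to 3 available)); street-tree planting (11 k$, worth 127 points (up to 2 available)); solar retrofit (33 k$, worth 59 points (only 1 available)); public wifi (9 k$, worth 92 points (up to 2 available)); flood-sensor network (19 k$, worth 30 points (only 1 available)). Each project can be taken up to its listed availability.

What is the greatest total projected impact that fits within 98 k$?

817

By projected impact per k$: street-tree planting 11.55, public wifi 10.22, bridge inspection 7.85 lead.
Taking the top-ratio projects first gives 2×bridge inspection + 2×street-tree planting + 2×public wifi for 752 (80 k$).
Dropping public wifi frees 9 k$; slotting in bridge inspection (20 k$) lifts the total to 817 at 91 k$.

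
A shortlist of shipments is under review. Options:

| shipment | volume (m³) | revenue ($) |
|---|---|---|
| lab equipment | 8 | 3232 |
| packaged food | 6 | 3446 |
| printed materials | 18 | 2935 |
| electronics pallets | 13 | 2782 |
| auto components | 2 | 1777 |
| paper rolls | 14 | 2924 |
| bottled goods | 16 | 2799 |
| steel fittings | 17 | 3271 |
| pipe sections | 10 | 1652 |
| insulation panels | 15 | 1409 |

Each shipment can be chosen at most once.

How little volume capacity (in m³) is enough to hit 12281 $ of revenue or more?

39

Minimise m³ subject to total revenue ≥ 12281.
lab equipment + packaged food + electronics pallets + auto components + pipe sections reaches 12889 using 39 m³.
No combination under 39 m³ hits 12281.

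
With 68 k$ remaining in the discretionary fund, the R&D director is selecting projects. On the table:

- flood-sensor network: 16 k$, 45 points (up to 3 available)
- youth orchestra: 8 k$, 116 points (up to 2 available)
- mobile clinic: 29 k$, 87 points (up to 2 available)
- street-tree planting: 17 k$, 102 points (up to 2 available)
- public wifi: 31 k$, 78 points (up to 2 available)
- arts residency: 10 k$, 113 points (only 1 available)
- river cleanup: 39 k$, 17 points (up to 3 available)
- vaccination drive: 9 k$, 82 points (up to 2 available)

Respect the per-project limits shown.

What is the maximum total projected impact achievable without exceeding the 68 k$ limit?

The ratio ordering already packs tightly: 2×youth orchestra + street-tree planting + arts residency + 2×vaccination drive, 61 k$, 611.

611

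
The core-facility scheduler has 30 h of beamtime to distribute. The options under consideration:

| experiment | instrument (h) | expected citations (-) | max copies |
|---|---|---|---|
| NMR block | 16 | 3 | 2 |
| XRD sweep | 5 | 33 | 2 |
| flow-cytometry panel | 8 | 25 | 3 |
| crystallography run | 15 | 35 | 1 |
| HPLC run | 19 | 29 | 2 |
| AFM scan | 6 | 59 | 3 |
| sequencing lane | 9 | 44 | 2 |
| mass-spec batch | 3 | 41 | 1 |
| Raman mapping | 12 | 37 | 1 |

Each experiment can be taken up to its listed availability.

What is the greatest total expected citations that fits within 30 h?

A density-first pass picks XRD sweep + 3×AFM scan + mass-spec batch — 251 at 26 h.
The 5 h tied up in XRD sweep is better spent on sequencing lane — total rises to 262 (30 h).
No other feasible combination exceeds 262.

262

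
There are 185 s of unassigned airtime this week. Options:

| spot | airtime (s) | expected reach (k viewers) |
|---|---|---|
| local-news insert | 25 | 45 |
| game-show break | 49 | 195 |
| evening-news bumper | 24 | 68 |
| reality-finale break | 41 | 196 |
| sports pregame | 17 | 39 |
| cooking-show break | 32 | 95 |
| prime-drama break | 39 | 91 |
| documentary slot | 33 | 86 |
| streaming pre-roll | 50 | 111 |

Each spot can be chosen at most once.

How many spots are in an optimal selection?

5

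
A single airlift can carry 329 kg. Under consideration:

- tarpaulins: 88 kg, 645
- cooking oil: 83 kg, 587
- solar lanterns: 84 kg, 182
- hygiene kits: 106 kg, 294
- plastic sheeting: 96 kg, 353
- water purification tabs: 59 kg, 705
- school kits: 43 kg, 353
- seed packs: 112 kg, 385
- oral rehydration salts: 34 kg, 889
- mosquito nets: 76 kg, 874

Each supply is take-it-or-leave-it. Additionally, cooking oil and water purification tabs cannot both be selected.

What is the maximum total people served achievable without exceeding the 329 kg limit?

By people served per kg: oral rehydration salts 26.15, water purification tabs 11.95, mosquito nets 11.50 lead.
The ratio ordering already packs tightly: tarpaulins + water purification tabs + school kits + oral rehydration salts + mosquito nets, 300 kg, 3466.
An exhaustive check of the 1024 subsets confirms 3466.

3466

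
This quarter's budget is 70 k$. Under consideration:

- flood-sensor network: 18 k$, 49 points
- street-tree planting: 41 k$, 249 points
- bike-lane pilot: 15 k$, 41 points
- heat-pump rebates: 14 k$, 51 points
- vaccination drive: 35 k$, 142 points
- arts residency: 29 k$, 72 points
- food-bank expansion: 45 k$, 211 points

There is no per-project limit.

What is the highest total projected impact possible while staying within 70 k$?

351

The ratio ordering already packs tightly: street-tree planting + 2×heat-pump rebates, 69 k$, 351.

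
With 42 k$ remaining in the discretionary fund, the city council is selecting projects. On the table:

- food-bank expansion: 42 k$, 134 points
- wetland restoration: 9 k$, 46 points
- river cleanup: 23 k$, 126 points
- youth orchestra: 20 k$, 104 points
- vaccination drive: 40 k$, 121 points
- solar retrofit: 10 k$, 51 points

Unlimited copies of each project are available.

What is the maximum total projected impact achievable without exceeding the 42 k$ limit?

Filling by ratio: 2×wetland restoration + river cleanup for 218, with 1 k$ left unused.
Replace wetland restoration with solar retrofit: the trade gains 5 net, giving 223 at 42 k$.
Nothing else within 42 k$ beats 223.

223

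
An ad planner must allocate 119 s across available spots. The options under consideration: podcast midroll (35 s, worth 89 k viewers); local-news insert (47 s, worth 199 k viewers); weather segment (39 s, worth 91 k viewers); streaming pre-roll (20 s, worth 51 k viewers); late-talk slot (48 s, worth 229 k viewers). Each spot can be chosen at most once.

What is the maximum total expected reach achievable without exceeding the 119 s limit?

479

Best packing: local-news insert + streaming pre-roll + late-talk slot — 115 s, 479 total.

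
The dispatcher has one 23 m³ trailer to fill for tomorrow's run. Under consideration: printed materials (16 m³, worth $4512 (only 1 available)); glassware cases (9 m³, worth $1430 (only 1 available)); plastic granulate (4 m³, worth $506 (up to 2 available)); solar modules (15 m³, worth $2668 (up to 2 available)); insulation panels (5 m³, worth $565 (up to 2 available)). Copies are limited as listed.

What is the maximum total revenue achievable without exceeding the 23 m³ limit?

5077

Ranking by ratio (revenue/m³): printed materials 282.00, solar modules 177.87, glassware cases 158.89, plastic granulate 126.50.
The ratio heuristic lands on printed materials + plastic granulate (5018) but leaves 3 m³ idle.
Replace plastic granulate with insulation panels: the trade gains 59 net, giving 5077 at 21 m³.
Every other selection either busts 23 m³ or exceeds an availability limit or fails to beat 5077.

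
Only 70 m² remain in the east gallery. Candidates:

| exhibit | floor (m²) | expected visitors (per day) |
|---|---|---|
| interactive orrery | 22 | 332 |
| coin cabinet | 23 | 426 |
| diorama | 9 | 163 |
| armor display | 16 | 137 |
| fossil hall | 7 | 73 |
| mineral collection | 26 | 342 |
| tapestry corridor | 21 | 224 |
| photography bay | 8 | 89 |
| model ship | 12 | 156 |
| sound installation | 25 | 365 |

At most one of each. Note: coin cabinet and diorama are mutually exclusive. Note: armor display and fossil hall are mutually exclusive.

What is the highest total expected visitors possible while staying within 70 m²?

Best packing: interactive orrery + coin cabinet + sound installation — 70 m², 1123 total.
No other feasible combination exceeds 1123.

1123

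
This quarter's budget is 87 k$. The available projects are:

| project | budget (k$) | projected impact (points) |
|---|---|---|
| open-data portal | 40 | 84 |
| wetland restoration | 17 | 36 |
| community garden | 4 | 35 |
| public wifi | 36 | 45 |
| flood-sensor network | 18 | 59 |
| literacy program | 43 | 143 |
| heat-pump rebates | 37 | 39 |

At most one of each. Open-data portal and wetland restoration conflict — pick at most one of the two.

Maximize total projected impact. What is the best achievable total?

273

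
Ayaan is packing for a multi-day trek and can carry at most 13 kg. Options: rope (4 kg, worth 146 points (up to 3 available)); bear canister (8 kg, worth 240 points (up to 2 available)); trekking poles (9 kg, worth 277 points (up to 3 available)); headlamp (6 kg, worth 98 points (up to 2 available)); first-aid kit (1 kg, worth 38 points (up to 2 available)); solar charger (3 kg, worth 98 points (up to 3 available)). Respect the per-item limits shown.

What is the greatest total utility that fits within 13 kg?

476

Taking the top-ratio items first gives 2×rope + 2×first-aid kit + solar charger for 466 (13 kg).
Dropping first-aid kit and solar charger frees 4 kg; slotting in rope (4 kg) lifts the total to 476 at 13 kg.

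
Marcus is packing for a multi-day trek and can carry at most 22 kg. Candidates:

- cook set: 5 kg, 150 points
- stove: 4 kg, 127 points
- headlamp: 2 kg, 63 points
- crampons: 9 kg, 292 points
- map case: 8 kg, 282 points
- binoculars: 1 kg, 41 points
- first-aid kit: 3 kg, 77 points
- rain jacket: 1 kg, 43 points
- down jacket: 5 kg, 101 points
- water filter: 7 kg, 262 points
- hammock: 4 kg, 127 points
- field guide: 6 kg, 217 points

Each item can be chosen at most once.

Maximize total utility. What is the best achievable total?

804

Ranking by ratio (utility/kg): rain jacket 43.00, binoculars 41.00, water filter 37.43.
A density-first pass picks stove + headlamp + binoculars + rain jacket + water filter + field guide — 753 at 21 kg.
Dropping stove and headlamp and binoculars frees 7 kg; slotting in map case (8 kg) lifts the total to 804 at 22 kg.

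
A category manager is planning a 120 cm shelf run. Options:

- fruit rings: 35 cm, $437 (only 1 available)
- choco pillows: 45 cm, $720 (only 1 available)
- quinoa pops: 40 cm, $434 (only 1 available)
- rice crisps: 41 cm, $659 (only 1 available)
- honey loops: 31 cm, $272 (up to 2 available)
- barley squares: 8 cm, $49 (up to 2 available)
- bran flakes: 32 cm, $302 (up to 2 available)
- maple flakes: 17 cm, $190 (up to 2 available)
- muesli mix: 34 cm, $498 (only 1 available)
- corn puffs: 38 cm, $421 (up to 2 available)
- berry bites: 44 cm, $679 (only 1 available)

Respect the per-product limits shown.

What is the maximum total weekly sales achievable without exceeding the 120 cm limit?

1877

By weekly sales per cm: rice crisps 16.07, choco pillows 16.00, berry bites 15.43 lead.
The ratio ordering already packs tightly: choco pillows + rice crisps + muesli mix, 120 cm, 1877.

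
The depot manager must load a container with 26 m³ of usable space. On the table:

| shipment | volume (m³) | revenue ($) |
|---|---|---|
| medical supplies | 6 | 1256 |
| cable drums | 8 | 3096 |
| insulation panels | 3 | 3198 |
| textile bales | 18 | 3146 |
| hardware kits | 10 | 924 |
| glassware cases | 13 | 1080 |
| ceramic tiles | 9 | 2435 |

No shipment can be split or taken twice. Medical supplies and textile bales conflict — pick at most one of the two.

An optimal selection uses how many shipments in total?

4

The maximum revenue within 26 m³ is 9985.
For example medical supplies + cable drums + insulation panels + ceramic tiles achieves it, using 26 m³.
All optima have 4 shipments.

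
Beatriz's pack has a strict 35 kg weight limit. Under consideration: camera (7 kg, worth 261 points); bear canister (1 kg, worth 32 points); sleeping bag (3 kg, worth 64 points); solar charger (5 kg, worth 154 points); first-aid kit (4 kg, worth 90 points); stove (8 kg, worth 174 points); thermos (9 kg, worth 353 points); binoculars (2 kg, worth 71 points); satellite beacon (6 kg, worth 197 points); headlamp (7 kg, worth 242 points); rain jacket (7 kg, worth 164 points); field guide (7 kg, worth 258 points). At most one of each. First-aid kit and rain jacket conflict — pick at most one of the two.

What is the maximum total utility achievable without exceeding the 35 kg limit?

Density check — thermos 39.22, camera 37.29, field guide 36.86 are the best per kg.
Filling by ratio: camera + bear canister + thermos + binoculars + headlamp + field guide for 1217, with 2 kg left unused.
Dropping bear canister and binoculars frees 3 kg; slotting in solar charger (5 kg) lifts the total to 1268 at 35 kg.
No other feasible combination exceeds 1268.

1268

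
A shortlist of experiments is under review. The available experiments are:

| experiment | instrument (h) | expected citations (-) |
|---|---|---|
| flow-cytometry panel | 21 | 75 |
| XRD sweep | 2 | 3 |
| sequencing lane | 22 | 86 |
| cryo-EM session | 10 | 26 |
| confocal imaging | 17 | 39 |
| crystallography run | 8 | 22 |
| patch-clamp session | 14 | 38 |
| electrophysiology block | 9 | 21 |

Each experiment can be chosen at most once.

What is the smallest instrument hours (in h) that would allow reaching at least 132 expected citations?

Look for the lowest-instrument combination reaching 132.
sequencing lane + cryo-EM session + crystallography run: 134 expected citations at 40 h.
No combination under 40 h hits 132.

40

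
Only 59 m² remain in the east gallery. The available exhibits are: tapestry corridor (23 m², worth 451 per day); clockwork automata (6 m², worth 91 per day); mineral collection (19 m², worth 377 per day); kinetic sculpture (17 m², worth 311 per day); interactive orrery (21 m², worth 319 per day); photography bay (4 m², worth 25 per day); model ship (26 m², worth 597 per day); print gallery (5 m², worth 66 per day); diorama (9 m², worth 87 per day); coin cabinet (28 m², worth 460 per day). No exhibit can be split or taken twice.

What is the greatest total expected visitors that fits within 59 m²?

1164

By expected visitors per m²: model ship 22.96, mineral collection 19.84, tapestry corridor 19.61, kinetic sculpture 18.29 lead.
Taking the top-ratio exhibits first gives clockwork automata + mineral collection + model ship + print gallery for 1131 (56 m²).
Dropping mineral collection and print gallery frees 24 m²; slotting in tapestry corridor + photography bay (27 m²) lifts the total to 1164 at 59 m².
Runner-up tapestry corridor + mineral collection + kinetic sculpture tops out at 1139.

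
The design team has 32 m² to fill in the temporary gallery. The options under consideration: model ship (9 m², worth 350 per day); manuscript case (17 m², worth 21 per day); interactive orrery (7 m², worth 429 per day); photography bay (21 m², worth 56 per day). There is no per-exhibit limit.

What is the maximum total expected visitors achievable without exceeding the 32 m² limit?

Density check — interactive orrery 61.29, model ship 38.89, photography bay 2.67, manuscript case 1.24 are the best per m².
The ratio ordering already packs tightly: 4×interactive orrery, 28 m², 1716.

1716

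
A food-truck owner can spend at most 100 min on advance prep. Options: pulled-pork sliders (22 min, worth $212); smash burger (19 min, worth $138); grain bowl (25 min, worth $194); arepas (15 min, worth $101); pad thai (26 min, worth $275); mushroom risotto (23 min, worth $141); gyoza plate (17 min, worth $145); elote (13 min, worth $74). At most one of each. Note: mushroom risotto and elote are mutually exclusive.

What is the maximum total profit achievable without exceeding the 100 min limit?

871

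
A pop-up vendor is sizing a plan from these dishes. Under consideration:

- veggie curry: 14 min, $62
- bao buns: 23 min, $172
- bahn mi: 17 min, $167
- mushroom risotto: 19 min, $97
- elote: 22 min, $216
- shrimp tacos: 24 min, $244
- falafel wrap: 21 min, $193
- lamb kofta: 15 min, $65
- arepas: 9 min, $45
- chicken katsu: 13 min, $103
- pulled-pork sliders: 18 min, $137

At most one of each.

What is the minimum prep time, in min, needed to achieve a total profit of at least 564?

60

Need the lightest bundle worth ≥ 564.
Taking bahn mi + elote + falafel wrap gives 576 (≥ 564) for 60 min.
Below 60 min the best achievable stays under 564.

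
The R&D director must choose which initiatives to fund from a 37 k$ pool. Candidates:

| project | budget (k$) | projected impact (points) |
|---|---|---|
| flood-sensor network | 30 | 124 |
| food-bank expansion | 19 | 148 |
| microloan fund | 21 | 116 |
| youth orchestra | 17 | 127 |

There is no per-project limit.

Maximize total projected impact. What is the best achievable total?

275

Food-bank expansion + youth orchestra uses 36 of the 37 k$ and totals 275.
The spare 1 k$ is too small for any remaining project, and no exchange beats 275.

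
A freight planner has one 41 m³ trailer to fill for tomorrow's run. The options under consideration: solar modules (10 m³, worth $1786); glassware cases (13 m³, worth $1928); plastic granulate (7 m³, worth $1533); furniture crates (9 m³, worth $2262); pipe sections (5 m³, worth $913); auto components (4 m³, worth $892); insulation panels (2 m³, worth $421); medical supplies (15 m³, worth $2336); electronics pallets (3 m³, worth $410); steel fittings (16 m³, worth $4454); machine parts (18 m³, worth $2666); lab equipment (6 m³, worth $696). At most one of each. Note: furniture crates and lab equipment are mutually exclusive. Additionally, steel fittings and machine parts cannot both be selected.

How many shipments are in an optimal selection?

5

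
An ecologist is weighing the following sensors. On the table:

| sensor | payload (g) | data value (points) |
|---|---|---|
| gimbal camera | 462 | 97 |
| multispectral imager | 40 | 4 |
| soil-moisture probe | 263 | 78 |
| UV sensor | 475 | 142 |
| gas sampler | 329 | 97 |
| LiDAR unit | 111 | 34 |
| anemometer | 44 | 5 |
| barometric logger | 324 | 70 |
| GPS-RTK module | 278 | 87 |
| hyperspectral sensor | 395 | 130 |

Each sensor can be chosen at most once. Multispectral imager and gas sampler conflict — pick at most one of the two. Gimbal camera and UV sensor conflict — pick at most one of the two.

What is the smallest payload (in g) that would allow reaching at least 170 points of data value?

585

Look for the lowest-payload combination reaching 170.
Taking soil-moisture probe + anemometer + GPS-RTK module gives 170 (≥ 170) for 585 g.
Any bundle with less than 585 g falls short of 170.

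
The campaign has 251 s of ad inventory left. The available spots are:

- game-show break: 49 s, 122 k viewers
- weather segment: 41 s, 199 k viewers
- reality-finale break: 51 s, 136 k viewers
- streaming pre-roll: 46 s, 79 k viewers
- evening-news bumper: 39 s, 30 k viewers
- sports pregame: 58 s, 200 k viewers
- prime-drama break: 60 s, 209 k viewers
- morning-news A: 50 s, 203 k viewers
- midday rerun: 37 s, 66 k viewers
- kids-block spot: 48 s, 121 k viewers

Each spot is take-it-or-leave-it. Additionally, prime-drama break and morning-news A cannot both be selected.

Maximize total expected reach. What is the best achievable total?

Game-show break + weather segment + reality-finale break + sports pregame + morning-news A uses 249 of the 251 s and totals 860.
Next best is weather segment + reality-finale break + sports pregame + morning-news A + kids-block spot at 859 (248 s) — short by 1.

860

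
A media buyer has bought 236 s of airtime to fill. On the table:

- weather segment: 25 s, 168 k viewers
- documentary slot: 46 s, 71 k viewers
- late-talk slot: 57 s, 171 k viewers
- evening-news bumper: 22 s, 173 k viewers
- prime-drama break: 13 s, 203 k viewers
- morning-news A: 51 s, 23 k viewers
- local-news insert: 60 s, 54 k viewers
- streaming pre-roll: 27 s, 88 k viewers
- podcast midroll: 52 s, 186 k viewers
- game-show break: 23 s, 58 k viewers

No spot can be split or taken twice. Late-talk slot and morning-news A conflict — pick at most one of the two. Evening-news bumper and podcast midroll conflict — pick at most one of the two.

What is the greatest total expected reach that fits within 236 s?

Best packing: weather segment + documentary slot + late-talk slot + evening-news bumper + prime-drama break + streaming pre-roll + game-show break — 213 s, 932 total.
No other feasible combination exceeds 932.

932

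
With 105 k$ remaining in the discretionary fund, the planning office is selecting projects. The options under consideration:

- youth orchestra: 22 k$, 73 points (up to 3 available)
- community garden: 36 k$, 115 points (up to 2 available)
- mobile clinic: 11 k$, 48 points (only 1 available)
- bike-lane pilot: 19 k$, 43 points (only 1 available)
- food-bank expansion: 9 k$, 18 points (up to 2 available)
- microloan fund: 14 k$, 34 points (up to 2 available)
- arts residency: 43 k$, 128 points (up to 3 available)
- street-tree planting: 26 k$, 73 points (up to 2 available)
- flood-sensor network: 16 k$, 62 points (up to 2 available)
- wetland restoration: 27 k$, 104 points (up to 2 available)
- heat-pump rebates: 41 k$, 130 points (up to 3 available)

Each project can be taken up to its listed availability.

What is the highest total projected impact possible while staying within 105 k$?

391

Ranking by ratio (projected impact/k$): mobile clinic 4.36, flood-sensor network 3.88, wetland restoration 3.85.
Taking the top-ratio projects first gives mobile clinic + 2×flood-sensor network + 2×wetland restoration for 380 (97 k$).
The 16 k$ tied up in flood-sensor network is better spent on youth orchestra — total rises to 391 (103 k$).
Nothing else within 105 k$ beats 391.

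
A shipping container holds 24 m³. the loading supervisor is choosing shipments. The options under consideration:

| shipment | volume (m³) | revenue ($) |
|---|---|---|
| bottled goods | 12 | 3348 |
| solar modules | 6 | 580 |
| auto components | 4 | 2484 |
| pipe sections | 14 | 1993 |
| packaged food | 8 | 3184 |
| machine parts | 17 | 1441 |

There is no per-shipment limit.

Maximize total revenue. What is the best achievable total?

14904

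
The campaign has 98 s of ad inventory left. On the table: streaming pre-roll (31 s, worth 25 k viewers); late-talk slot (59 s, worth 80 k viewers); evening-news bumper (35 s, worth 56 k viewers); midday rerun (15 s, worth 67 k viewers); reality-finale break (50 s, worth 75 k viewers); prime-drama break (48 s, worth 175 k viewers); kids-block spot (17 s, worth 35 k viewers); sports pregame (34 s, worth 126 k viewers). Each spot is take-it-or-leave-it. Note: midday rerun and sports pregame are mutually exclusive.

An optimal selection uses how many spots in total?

Best achievable expected reach is 301.
prime-drama break + sports pregame hits 301 at 82 s.
All optima have 2 spots.

2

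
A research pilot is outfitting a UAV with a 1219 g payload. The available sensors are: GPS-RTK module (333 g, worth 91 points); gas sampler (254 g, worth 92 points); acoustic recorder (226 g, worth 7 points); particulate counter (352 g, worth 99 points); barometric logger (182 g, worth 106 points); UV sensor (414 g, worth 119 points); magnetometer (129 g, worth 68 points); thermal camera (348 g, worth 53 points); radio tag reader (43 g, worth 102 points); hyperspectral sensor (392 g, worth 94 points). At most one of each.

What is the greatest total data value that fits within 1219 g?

Greedy by ratio would take gas sampler + barometric logger + UV sensor + magnetometer + radio tag reader: 1022 g used, total 487.
Replace gas sampler with particulate counter: the trade gains 7 net, giving 494 at 1120 g.

494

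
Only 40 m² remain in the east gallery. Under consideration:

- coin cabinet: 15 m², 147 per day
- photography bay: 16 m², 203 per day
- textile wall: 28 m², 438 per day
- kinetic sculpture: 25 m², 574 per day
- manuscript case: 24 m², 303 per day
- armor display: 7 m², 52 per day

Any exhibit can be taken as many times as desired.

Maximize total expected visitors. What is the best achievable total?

721

Best packing: coin cabinet + kinetic sculpture — 40 m², 721 total.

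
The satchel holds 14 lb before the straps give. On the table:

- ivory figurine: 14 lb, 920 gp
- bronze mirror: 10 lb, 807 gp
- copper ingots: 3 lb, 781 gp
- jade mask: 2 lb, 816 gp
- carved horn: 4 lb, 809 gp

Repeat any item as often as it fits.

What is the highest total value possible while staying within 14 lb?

The ratio ordering already packs tightly: 7×jade mask, 14 lb, 5712.

5712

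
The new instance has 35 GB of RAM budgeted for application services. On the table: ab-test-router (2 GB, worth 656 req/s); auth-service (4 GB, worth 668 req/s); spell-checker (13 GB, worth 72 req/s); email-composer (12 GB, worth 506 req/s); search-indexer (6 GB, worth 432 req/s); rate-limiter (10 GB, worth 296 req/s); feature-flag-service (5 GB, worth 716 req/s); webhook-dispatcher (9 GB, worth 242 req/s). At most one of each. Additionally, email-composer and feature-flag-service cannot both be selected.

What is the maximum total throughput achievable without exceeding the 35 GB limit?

Taking ab-test-router + auth-service + search-indexer + rate-limiter + feature-flag-service: 27 GB used, 2768 in throughput.
That's the maximum — no feasible swap from here does better than 2768.

2768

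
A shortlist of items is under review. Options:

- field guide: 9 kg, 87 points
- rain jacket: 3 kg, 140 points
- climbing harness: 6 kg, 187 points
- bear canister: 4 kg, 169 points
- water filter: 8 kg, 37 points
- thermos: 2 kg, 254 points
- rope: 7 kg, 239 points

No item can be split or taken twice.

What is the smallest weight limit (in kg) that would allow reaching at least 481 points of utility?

9

Minimise kg subject to total utility ≥ 481.
rain jacket + bear canister + thermos: 563 utility at 9 kg.
Any bundle with less than 9 kg falls short of 481.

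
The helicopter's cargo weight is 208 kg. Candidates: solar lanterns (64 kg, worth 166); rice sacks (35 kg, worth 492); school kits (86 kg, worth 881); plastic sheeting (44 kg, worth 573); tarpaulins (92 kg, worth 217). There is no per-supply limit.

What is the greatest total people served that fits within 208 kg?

Density check — rice sacks 14.06, plastic sheeting 13.02, school kits 10.24 are the best per kg.
Filling by ratio: 5×rice sacks for 2460, with 33 kg left unused.
The 105 kg tied up in 3×rice sacks is better spent on 3×plastic sheeting — total rises to 2703 (202 kg).

2703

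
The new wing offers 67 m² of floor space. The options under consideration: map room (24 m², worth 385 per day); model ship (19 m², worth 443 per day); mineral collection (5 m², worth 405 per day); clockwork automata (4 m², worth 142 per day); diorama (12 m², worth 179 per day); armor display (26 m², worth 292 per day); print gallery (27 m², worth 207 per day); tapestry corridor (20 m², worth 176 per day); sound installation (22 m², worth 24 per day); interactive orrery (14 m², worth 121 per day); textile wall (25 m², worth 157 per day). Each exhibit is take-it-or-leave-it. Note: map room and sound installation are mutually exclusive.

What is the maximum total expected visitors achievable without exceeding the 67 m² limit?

1554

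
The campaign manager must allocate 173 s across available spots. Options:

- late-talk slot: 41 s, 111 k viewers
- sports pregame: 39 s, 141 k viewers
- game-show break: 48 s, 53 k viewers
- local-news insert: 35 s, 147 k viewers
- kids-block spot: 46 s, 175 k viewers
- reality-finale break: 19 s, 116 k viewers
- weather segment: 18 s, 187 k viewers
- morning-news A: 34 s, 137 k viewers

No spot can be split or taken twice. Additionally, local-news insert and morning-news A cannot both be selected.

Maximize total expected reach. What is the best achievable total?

766

Density check — weather segment 10.39, reality-finale break 6.11, local-news insert 4.20, morning-news A 4.03 are the best per s.
Best packing: sports pregame + local-news insert + kids-block spot + reality-finale break + weather segment — 157 s, 766 total.
Next best is sports pregame + kids-block spot + reality-finale break + weather segment + morning-news A at 756 (156 s) — short by 10.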